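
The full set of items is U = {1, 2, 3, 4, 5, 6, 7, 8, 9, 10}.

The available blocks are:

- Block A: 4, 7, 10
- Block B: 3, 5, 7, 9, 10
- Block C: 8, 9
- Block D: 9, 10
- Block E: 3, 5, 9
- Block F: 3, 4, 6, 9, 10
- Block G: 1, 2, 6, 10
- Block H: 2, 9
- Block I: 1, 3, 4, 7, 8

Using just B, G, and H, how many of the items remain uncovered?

2

Union of B, G, H = {1, 2, 3, 5, 6, 7, 9, 10}.
Not covered: 4, 8 — 2 items.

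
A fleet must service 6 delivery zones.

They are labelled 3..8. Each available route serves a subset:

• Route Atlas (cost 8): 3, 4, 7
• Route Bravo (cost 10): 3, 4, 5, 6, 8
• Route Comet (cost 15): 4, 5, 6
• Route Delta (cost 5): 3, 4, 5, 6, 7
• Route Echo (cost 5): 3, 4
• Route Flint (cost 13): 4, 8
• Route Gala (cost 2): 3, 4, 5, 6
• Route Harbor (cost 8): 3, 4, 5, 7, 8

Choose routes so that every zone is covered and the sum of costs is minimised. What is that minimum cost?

Gala, Harbor together cover every zone (Gala ∪ Harbor = {3, 4, 5, 6, 7, 8}); total cost 2 + 8 = 10.
No covering selection has total cost below 10.

10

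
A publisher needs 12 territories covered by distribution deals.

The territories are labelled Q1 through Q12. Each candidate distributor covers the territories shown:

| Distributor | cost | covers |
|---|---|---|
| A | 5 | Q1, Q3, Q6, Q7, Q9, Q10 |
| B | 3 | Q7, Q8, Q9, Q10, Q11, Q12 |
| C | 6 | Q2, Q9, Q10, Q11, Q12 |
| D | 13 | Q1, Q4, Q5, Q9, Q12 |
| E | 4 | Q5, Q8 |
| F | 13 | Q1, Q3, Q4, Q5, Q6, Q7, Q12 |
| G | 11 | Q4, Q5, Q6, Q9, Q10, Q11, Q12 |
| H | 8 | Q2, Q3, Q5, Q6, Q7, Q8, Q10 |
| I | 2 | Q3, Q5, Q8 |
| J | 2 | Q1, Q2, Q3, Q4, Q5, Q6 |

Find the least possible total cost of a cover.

5

B, J together cover every territory (B ∪ J = {Q1, Q2, Q3, Q4, Q5, Q6, Q7, Q8, Q9, Q10, Q11, Q12}); total cost 3 + 2 = 5.
No covering selection has total cost below 5.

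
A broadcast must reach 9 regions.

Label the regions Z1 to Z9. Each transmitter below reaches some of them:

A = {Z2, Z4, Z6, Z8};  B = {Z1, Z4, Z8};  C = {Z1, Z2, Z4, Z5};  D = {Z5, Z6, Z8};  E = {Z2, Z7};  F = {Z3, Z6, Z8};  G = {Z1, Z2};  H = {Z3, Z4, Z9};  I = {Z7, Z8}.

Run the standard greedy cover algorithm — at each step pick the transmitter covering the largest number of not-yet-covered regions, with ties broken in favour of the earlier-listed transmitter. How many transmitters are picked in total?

Greedy: pick A (covers 4 new) → pick C (covers 2 new) → pick H (covers 2 new) → pick E (covers 1 new). Total picks: 4.

4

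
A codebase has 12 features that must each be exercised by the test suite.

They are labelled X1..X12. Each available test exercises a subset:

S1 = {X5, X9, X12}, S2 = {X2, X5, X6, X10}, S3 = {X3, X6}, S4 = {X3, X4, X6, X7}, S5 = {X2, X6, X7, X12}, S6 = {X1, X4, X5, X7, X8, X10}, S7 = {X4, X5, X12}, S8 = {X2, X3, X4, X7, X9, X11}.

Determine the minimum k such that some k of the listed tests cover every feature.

S5 and S6 and S8 together: S5 ∪ S6 ∪ S8 = {X1, X2, X3, X4, X5, X6, X7, X8, X9, X10, X11, X12} — every feature is covered.
Only S6 contains X1, so S6 is forced; the remaining 6 features need at least 2 more tests (each remaining test adds at most 4) — so at least 3 tests are needed, and 3 is optimal.

3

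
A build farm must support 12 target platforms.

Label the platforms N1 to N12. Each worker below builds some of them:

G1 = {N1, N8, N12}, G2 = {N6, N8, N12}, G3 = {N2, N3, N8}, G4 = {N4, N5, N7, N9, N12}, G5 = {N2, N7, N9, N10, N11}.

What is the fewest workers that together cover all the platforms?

G1 and G2 and G3 and G4 and G5 together: G1 ∪ G2 ∪ G3 ∪ G4 ∪ G5 = {N1, N2, N3, N4, N5, N6, N7, N8, N9, N10, N11, N12} — every platform is covered.
No 4 of the 5 workers cover everything (all 5 combinations miss at least one platform), so 5 is optimal.

5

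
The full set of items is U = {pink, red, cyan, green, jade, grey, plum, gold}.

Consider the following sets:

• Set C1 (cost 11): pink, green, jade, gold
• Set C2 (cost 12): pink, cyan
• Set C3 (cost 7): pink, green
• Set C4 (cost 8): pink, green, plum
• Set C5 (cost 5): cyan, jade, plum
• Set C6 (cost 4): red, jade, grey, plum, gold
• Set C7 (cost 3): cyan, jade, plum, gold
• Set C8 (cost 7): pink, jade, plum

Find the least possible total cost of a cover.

C3, C6, C7 together cover every item (C3 ∪ C6 ∪ C7 = {pink, red, cyan, green, jade, grey, plum, gold}); total cost 7 + 4 + 3 = 14.
No covering selection has total cost below 14.

14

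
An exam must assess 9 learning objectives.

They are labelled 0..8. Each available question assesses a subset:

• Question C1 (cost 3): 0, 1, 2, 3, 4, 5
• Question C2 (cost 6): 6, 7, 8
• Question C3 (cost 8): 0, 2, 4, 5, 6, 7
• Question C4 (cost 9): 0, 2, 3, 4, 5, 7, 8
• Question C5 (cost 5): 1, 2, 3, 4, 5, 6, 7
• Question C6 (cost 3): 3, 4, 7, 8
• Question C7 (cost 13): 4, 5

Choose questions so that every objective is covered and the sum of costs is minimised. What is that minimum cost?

C1, C2 together cover every objective (C1 ∪ C2 = {0, 1, 2, 3, 4, 5, 6, 7, 8}); total cost 3 + 6 = 9.
The greedy pick C1, C6, C5 costs 11; no covering selection beats 9.

9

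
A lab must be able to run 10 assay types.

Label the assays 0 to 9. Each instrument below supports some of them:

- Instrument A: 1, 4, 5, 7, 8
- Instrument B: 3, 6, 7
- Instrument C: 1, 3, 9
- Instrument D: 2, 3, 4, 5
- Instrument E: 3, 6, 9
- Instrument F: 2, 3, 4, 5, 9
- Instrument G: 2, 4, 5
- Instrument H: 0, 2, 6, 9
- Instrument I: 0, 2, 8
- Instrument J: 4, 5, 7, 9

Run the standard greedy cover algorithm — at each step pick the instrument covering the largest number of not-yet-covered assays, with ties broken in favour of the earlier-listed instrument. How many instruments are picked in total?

3

Greedy: pick A (covers 5 new) → pick H (covers 4 new) → pick B (covers 1 new). Total picks: 3.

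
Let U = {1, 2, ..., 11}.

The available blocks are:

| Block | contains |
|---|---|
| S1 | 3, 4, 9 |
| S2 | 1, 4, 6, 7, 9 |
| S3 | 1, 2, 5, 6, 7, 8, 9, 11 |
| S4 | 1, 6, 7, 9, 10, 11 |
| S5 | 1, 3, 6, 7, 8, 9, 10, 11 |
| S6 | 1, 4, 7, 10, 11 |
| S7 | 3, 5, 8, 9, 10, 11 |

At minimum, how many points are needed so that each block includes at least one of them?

The 2 points {3, 7} hit every block.
No single point lies in every block, so at least 2 are needed and 2 is optimal.

2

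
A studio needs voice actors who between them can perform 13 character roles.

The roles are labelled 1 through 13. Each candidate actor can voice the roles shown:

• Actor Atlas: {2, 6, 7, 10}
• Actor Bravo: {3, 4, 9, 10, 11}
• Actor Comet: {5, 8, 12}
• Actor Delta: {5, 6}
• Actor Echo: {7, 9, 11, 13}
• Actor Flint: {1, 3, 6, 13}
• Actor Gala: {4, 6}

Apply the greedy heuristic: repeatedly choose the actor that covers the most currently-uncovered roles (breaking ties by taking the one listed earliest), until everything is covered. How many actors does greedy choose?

Greedy: pick Bravo (covers 5 new) → pick Atlas (covers 3 new) → pick Comet (covers 3 new) → pick Flint (covers 2 new). Total picks: 4.

4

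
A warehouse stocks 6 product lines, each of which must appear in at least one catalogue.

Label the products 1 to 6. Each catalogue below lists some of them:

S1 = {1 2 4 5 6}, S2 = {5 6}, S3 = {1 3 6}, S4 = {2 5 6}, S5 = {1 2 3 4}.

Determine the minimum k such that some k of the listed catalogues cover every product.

2

S4 and S5 together: S4 ∪ S5 = {1, 2, 3, 4, 5, 6} — every product is covered.
No single catalogue has all 6 products (the largest, S1, has 5), so 2 is optimal.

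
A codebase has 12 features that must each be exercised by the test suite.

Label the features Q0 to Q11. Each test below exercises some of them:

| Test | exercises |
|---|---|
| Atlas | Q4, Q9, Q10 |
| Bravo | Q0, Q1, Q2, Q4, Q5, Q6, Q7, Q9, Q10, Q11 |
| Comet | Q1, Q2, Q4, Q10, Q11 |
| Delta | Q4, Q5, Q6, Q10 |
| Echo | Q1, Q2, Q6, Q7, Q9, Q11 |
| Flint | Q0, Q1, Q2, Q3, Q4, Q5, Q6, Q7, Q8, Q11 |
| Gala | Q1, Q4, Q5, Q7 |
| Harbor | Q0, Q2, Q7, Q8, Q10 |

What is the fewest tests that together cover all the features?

2

Take {Bravo, Flint}. Their union is {Q0, Q1, Q2, Q3, Q4, Q5, Q6, Q7, Q8, Q9, Q10, Q11}, which is all 12 features.
No single test has all 12 features (the largest, Bravo, has 10), so 2 is optimal.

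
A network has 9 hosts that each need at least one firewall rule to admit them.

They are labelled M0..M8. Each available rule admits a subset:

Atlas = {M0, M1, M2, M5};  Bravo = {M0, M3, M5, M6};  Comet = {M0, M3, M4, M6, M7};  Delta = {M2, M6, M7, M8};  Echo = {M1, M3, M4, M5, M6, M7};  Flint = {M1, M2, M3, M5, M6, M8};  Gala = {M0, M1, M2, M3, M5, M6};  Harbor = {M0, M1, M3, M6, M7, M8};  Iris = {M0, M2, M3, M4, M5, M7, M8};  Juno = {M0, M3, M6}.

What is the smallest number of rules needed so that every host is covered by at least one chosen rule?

Flint and Iris together: Flint ∪ Iris = {M0, M1, M2, M3, M4, M5, M6, M7, M8} — every host is covered.
No single rule has all 9 hosts (the largest, Iris, has 7), so 2 is optimal.

2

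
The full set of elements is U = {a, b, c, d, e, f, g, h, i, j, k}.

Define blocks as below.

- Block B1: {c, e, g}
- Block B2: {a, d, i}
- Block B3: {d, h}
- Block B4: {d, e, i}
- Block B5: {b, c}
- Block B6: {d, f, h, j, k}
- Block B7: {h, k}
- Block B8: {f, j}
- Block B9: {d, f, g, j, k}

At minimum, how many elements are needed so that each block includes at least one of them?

4

T = {c, d, f, k} meets every block (each contains at least one member of T), and |T| = 4.
The blocks B4, B5, B7, B8 are pairwise disjoint, so any hitting set needs a separate element for each — at least 4. Hence 4 is optimal.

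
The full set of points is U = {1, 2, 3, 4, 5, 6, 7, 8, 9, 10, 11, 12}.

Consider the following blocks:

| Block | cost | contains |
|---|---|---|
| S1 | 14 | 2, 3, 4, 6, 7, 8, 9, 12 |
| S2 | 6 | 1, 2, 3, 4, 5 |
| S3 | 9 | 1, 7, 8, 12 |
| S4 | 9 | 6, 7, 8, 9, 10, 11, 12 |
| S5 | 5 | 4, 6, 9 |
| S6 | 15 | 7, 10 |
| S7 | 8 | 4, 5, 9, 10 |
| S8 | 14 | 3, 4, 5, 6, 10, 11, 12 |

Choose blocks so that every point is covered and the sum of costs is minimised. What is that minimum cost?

15

S2, S4 together cover every point (S2 ∪ S4 = {1, 2, 3, 4, 5, 6, 7, 8, 9, 10, 11, 12}); total cost 6 + 9 = 15.
No covering selection has total cost below 15.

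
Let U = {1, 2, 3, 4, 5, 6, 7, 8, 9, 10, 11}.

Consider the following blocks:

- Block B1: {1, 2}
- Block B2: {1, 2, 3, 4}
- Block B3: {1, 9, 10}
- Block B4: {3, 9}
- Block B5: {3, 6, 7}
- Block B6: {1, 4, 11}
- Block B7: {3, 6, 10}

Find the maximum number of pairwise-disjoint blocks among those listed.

B3, B5 are pairwise disjoint (B3={1,9,10}; B5={3,6,7}).
Every remaining block overlaps one of these, and no 3 of the listed blocks are pairwise disjoint, so 2 is the maximum.

2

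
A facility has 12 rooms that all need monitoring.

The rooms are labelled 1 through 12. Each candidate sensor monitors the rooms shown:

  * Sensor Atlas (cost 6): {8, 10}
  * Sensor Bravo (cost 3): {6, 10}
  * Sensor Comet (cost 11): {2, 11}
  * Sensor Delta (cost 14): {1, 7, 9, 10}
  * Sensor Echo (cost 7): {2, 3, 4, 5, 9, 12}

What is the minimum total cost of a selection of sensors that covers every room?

Atlas, Bravo, Comet, Delta, Echo together cover every room (Atlas ∪ Bravo ∪ Comet ∪ Delta ∪ Echo = {1, 2, 3, 4, 5, 6, 7, 8, 9, 10, 11, 12}); total cost 6 + 3 + 11 + 14 + 7 = 41.
No covering selection has total cost below 41.

41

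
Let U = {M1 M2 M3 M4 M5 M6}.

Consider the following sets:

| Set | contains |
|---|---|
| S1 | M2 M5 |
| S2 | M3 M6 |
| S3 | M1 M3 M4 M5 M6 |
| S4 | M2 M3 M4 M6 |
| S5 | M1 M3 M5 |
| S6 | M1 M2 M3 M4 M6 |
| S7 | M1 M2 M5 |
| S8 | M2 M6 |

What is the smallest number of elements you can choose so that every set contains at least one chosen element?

The 2 elements {M2, M3} hit every set.
The sets S2, S7 are pairwise disjoint, so any hitting set needs a separate element for each — at least 2. Hence 2 is optimal.

2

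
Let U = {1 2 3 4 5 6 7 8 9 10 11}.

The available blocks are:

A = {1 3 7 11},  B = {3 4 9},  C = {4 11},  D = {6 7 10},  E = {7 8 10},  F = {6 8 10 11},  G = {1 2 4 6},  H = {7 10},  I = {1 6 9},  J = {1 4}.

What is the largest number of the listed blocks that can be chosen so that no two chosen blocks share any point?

C, E, I are pairwise disjoint (C={4,11}; E={7,8,10}; I={1,6,9}).
Every remaining block overlaps one of these, and no 4 of the listed blocks are pairwise disjoint, so 3 is the maximum.

3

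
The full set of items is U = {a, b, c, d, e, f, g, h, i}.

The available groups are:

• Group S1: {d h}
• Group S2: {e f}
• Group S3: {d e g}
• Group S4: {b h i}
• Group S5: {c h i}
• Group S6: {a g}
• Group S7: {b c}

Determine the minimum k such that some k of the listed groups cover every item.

S1, S2, S4, S5, and S6 cover everything between them: the union {a, b, c, d, e, f, g, h, i} is all of U.
No 4 of the 7 groups cover everything (all 35 combinations miss at least one item), so 5 is optimal.

5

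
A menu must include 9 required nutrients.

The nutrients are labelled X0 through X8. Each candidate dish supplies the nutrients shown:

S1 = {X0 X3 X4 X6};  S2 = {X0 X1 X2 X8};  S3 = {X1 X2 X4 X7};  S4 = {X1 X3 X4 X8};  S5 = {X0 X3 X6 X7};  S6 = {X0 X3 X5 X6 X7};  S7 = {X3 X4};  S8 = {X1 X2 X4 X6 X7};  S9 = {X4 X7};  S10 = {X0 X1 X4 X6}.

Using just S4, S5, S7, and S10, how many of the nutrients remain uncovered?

Union of S4, S5, S7, S10 = {X0, X1, X3, X4, X6, X7, X8}.
Not covered: X2, X5 — 2 nutrients.

2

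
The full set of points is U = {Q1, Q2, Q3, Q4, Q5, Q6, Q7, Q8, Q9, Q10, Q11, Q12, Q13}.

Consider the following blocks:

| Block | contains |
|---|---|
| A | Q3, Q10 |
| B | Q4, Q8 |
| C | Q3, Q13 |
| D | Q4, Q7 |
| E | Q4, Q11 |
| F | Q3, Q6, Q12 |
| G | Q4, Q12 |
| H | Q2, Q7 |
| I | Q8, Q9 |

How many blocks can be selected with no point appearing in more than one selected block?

E, F, H, I are pairwise disjoint (E={Q4,Q11}; F={Q3,Q6,Q12}; H={Q2,Q7}; I={Q8,Q9}).
Every remaining block overlaps one of these, and no 5 of the listed blocks are pairwise disjoint, so 4 is the maximum.

4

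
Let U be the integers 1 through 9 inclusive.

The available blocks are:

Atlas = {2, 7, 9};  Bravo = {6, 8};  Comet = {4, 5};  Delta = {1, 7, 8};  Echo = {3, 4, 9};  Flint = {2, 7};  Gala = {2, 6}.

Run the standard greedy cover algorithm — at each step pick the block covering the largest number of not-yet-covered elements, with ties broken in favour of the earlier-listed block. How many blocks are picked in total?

Greedy: pick Atlas (covers 3 new) → pick Bravo (covers 2 new) → pick Comet (covers 2 new) → pick Delta (covers 1 new) → pick Echo (covers 1 new). Total picks: 5.
(The true minimum cover uses only 4 blocks, so greedy is not optimal here.)

5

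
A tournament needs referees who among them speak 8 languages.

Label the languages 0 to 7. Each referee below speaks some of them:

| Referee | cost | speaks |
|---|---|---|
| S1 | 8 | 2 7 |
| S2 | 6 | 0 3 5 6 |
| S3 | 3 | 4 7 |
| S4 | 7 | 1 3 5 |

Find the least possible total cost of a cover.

S1, S2, S3, S4 together cover every language (S1 ∪ S2 ∪ S3 ∪ S4 = {0, 1, 2, 3, 4, 5, 6, 7}); total cost 8 + 6 + 3 + 7 = 24.
No covering selection has total cost below 24.

24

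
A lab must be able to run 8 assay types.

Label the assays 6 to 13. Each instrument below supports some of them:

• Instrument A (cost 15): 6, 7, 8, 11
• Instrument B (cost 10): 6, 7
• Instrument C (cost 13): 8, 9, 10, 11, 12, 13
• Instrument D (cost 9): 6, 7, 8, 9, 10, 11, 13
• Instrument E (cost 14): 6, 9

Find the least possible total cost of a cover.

C, D together cover every assay (C ∪ D = {6, 7, 8, 9, 10, 11, 12, 13}); total cost 13 + 9 = 22.
No covering selection has total cost below 22.

22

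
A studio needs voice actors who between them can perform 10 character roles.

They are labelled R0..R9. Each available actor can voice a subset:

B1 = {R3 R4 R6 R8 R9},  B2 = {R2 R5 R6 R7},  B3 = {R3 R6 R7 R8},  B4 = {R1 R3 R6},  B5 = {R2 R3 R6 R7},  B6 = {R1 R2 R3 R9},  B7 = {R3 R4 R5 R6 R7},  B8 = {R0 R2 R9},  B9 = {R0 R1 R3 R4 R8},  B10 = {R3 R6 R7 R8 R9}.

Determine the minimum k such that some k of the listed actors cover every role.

Take {B6, B7, B9}. Their union is {R0, R1, R2, R3, R4, R5, R6, R7, R8, R9}, which is all 10 roles.
No 2 of the 10 actors cover everything (all 45 combinations miss at least one role), so 3 is optimal.

3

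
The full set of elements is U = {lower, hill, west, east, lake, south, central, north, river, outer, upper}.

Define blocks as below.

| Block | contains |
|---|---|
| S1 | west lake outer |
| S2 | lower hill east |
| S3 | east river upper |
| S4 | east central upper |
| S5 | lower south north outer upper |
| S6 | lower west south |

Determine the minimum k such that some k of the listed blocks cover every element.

5

S1 and S2 and S3 and S4 and S5 together: S1 ∪ S2 ∪ S3 ∪ S4 ∪ S5 = {lower, hill, west, east, lake, south, central, north, river, outer, upper} — every element is covered.
No 4 of the 6 blocks cover everything (all 15 combinations miss at least one element), so 5 is optimal.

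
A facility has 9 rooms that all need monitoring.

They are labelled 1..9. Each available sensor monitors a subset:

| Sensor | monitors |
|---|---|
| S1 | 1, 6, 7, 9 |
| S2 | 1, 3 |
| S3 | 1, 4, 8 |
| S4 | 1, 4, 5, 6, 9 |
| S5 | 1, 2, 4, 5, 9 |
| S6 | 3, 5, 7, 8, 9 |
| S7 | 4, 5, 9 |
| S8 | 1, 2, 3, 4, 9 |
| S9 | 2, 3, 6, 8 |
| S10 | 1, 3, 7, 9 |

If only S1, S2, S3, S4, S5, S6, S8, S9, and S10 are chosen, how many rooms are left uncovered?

Union of S1, S2, S3, S4, S5, S6, S8, S9, S10 = {1, 2, 3, 4, 5, 6, 7, 8, 9} — that's every room, so 0 are uncovered.

0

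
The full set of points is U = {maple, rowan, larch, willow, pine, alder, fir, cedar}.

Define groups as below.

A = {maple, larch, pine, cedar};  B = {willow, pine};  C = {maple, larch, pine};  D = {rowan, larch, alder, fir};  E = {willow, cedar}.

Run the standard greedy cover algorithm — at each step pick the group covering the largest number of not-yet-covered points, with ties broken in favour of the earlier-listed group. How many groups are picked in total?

3

Greedy: pick A (covers 4 new) → pick D (covers 3 new) → pick B (covers 1 new). Total picks: 3.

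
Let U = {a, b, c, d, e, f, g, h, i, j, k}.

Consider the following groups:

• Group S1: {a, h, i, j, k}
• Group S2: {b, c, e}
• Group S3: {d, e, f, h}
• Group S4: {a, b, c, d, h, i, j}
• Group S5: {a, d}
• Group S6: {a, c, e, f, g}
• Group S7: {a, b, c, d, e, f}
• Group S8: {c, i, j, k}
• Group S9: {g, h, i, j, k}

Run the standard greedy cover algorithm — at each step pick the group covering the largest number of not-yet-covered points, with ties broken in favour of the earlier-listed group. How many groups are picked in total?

Greedy: pick S4 (covers 7 new) → pick S6 (covers 3 new) → pick S1 (covers 1 new). Total picks: 3.
(The true minimum cover uses only 2 groups, so greedy is not optimal here.)

3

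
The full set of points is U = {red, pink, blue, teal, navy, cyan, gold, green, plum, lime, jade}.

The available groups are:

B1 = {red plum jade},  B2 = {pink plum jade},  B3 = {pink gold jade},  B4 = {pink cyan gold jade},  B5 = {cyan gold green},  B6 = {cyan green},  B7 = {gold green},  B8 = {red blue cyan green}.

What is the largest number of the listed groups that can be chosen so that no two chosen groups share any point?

2

B1, B7 are pairwise disjoint (B1={red,plum,jade}; B7={gold,green}).
Every remaining group overlaps one of these, and no 3 of the listed groups are pairwise disjoint, so 2 is the maximum.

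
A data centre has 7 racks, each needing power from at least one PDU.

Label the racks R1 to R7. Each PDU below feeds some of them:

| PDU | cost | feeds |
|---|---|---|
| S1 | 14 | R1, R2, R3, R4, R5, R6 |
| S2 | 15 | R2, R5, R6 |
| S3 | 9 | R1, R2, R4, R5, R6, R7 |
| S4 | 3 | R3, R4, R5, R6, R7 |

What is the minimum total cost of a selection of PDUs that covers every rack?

S3, S4 together cover every rack (S3 ∪ S4 = {R1, R2, R3, R4, R5, R6, R7}); total cost 9 + 3 = 12.
No covering selection has total cost below 12.

12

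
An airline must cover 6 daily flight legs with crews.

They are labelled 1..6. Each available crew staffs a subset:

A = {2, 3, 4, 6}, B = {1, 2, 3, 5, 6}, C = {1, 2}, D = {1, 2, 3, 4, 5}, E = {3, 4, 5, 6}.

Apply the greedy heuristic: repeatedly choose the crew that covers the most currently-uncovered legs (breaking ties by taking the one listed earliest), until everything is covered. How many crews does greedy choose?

Greedy: pick B (covers 5 new) → pick A (covers 1 new). Total picks: 2.

2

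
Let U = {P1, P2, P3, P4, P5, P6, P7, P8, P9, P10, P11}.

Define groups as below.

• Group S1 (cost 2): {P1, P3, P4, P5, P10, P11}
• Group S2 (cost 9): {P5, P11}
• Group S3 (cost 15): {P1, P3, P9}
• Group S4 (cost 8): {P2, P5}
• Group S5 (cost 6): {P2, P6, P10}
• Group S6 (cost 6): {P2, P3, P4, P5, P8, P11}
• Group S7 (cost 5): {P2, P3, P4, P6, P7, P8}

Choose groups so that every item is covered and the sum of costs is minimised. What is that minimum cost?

S1, S3, S7 together cover every item (S1 ∪ S3 ∪ S7 = {P1, P2, P3, P4, P5, P6, P7, P8, P9, P10, P11}); total cost 2 + 15 + 5 = 22.
No covering selection has total cost below 22.

22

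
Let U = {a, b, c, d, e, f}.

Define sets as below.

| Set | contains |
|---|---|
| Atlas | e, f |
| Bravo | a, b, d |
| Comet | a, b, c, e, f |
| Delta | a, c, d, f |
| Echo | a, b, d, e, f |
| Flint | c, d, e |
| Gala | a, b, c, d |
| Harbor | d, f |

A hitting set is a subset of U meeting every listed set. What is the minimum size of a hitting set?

2

Take H = {d, e}. Each listed set contains at least one of these, so H is a hitting set of size 2.
The sets Atlas, Bravo are pairwise disjoint, so any hitting set needs a separate element for each — at least 2. Hence 2 is optimal.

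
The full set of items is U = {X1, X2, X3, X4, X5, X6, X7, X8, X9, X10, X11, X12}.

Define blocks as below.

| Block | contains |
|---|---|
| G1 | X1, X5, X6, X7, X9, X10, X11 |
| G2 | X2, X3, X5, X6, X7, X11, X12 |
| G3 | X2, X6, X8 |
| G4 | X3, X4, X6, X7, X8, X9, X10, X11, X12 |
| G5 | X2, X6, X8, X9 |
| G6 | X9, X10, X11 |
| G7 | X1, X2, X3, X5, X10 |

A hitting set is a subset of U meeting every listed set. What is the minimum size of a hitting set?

H = {X6, X10} meets every block (each contains at least one member of H), and |H| = 2.
The blocks G3, G6 are pairwise disjoint, so any hitting set needs a separate item for each — at least 2. Hence 2 is optimal.

2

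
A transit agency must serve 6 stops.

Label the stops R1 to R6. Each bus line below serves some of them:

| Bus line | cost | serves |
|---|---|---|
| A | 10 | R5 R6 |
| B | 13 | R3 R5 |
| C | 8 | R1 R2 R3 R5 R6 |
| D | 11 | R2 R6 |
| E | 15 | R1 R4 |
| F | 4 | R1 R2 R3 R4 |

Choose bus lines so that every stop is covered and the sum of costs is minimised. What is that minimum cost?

12

C, F together cover every stop (C ∪ F = {R1, R2, R3, R4, R5, R6}); total cost 8 + 4 = 12.
No covering selection has total cost below 12.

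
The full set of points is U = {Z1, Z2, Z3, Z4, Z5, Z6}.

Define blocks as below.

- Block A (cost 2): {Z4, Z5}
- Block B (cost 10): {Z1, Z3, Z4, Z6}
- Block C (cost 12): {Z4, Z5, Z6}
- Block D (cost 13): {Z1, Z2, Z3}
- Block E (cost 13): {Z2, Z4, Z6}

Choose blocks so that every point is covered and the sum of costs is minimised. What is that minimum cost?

25

A, B, E together cover every point (A ∪ B ∪ E = {Z1, Z2, Z3, Z4, Z5, Z6}); total cost 2 + 10 + 13 = 25.
No covering selection has total cost below 25.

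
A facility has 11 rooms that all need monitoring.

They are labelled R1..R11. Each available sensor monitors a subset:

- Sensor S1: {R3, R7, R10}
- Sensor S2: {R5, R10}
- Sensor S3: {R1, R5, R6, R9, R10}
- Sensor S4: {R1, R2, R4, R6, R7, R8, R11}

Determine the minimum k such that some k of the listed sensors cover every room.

3

Take {S1, S3, S4}. Their union is {R1, R2, R3, R4, R5, R6, R7, R8, R9, R10, R11}, which is all 11 rooms.
Only S4 contains R2, so S4 is forced; the remaining 4 rooms need at least 2 more sensors (each remaining sensor adds at most 3) — so at least 3 sensors are needed, and 3 is optimal.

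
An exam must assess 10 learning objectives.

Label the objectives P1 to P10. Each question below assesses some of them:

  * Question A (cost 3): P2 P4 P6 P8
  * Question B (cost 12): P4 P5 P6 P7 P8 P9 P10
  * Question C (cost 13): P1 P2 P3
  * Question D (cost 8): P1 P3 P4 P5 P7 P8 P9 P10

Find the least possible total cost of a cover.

A, D together cover every objective (A ∪ D = {P1, P2, P3, P4, P5, P6, P7, P8, P9, P10}); total cost 3 + 8 = 11.
No covering selection has total cost below 11.

11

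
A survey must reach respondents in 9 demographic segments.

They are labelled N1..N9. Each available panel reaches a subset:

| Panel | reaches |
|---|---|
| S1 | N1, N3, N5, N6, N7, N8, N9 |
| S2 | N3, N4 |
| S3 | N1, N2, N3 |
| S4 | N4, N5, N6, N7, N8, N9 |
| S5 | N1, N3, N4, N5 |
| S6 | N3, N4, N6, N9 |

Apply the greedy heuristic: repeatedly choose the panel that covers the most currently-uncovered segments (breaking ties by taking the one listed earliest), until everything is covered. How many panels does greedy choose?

Greedy: pick S1 (covers 7 new) → pick S2 (covers 1 new) → pick S3 (covers 1 new). Total picks: 3.
(The true minimum cover uses only 2 panels, so greedy is not optimal here.)

3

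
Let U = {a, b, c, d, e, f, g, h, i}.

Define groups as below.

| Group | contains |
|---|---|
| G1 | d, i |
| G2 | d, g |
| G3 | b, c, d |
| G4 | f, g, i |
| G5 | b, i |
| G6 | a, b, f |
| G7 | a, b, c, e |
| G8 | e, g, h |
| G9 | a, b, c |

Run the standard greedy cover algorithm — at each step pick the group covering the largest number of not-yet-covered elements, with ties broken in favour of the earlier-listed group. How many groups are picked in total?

Greedy: pick G7 (covers 4 new) → pick G4 (covers 3 new) → pick G1 (covers 1 new) → pick G8 (covers 1 new). Total picks: 4.

4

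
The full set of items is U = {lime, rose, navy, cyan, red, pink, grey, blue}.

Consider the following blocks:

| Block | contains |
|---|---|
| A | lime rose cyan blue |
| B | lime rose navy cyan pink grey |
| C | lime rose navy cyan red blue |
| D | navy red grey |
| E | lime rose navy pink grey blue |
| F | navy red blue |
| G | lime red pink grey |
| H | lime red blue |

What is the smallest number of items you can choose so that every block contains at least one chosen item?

The 2 items {grey, blue} hit every block.
The blocks A, D are pairwise disjoint, so any hitting set needs a separate item for each — at least 2. Hence 2 is optimal.

2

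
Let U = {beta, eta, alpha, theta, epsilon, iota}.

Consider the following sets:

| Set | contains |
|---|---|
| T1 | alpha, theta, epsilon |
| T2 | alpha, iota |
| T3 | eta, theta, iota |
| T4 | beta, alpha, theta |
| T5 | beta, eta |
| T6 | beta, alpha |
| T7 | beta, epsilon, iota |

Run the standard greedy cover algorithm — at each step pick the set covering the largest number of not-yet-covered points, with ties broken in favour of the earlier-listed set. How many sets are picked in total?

Greedy: pick T1 (covers 3 new) → pick T3 (covers 2 new) → pick T4 (covers 1 new). Total picks: 3.

3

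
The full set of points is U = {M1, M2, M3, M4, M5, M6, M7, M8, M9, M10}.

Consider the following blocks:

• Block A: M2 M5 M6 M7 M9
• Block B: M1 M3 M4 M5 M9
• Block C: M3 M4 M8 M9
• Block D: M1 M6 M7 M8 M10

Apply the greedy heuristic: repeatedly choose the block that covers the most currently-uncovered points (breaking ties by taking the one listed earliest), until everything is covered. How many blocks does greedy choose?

3

Greedy: pick A (covers 5 new) → pick B (covers 3 new) → pick D (covers 2 new). Total picks: 3.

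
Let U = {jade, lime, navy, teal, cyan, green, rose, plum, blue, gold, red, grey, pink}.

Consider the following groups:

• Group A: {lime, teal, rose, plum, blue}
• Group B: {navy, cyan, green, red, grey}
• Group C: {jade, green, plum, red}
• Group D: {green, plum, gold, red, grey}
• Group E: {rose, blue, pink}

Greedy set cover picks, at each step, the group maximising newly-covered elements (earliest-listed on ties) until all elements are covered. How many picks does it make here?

Greedy: pick A (covers 5 new) → pick B (covers 5 new) → pick C (covers 1 new) → pick D (covers 1 new) → pick E (covers 1 new). Total picks: 5.

5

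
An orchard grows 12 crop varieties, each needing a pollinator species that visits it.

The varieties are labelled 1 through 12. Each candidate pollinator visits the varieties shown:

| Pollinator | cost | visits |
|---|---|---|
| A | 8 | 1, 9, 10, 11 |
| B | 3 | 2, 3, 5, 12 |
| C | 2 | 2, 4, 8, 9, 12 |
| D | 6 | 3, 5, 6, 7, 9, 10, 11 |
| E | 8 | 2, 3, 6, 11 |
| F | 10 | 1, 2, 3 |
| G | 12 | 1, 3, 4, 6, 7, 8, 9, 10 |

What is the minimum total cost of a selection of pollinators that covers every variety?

A, C, D together cover every variety (A ∪ C ∪ D = {1, 2, 3, 4, 5, 6, 7, 8, 9, 10, 11, 12}); total cost 8 + 2 + 6 = 16.
No covering selection has total cost below 16.

16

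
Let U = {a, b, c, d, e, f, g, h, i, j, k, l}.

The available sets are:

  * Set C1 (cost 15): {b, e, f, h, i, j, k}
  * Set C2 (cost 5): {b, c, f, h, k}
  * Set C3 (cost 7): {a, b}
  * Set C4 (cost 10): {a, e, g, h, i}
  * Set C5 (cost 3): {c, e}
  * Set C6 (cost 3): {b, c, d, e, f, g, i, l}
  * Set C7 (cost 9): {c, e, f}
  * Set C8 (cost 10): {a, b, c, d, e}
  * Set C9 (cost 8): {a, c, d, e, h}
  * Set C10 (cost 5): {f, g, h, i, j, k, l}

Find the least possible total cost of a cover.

15

C3, C6, C10 together cover every item (C3 ∪ C6 ∪ C10 = {a, b, c, d, e, f, g, h, i, j, k, l}); total cost 7 + 3 + 5 = 15.
No covering selection has total cost below 15.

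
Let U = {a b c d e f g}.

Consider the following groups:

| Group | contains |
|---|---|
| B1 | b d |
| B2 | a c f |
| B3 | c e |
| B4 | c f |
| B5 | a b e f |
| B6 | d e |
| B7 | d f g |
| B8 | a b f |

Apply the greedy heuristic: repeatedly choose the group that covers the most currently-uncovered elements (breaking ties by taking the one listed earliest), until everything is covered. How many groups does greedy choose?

3

Greedy: pick B5 (covers 4 new) → pick B7 (covers 2 new) → pick B2 (covers 1 new). Total picks: 3.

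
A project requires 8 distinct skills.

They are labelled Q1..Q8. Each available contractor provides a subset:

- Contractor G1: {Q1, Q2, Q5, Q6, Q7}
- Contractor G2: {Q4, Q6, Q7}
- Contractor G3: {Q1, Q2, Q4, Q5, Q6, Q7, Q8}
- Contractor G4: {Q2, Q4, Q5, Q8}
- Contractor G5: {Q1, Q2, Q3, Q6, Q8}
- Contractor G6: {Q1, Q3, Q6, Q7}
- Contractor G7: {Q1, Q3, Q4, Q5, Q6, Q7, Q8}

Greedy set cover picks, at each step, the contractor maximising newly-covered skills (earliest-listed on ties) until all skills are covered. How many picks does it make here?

Greedy: pick G3 (covers 7 new) → pick G5 (covers 1 new). Total picks: 2.

2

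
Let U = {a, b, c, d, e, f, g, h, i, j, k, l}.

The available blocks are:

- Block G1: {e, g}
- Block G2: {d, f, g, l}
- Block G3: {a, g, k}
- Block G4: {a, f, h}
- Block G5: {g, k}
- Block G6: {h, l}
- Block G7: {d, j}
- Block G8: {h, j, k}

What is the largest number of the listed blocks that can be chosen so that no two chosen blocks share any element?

3

G3, G6, G7 are pairwise disjoint (G3={a,g,k}; G6={h,l}; G7={d,j}).
Every remaining block overlaps one of these, and no 4 of the listed blocks are pairwise disjoint, so 3 is the maximum.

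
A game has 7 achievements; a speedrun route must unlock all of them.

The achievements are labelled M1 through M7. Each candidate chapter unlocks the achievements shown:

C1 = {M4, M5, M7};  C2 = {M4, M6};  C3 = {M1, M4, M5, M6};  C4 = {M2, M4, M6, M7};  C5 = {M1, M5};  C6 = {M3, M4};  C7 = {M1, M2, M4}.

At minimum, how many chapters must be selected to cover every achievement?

C4 and C5 and C6 together: C4 ∪ C5 ∪ C6 = {M1, M2, M3, M4, M5, M6, M7} — every achievement is covered.
Only C6 contains M3, so C6 is forced; the remaining 5 achievements need at least 2 more chapters (each remaining chapter adds at most 3) — so at least 3 chapters are needed, and 3 is optimal.

3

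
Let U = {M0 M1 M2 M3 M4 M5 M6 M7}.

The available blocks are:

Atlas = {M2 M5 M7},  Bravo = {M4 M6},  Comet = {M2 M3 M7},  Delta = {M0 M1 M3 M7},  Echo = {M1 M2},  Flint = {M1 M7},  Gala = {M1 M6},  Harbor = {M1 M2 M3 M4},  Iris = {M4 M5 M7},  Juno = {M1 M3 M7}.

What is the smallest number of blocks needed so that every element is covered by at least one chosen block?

Atlas and Bravo and Delta together: Atlas ∪ Bravo ∪ Delta = {M0, M1, M2, M3, M4, M5, M6, M7} — every element is covered.
Only Delta contains M0, so Delta is forced; the remaining 4 elements need at least 2 more blocks (each remaining block adds at most 2) — so at least 3 blocks are needed, and 3 is optimal.

3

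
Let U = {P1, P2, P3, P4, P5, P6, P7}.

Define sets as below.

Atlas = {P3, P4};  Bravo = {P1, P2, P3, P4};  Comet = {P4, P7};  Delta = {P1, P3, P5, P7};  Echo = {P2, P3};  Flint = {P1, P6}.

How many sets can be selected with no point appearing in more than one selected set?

3

Comet, Echo, Flint are pairwise disjoint (Comet={P4,P7}; Echo={P2,P3}; Flint={P1,P6}).
Every remaining set overlaps one of these, and no 4 of the listed sets are pairwise disjoint, so 3 is the maximum.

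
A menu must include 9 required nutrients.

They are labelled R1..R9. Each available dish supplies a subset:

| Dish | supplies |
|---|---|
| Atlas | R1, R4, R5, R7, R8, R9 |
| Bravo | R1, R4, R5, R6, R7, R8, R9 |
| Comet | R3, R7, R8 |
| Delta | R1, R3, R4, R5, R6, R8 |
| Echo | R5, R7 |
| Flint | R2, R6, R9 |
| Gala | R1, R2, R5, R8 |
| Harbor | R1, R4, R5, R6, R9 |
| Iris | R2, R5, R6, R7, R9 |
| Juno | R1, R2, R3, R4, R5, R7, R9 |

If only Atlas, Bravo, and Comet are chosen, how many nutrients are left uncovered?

Union of Atlas, Bravo, Comet = {R1, R3, R4, R5, R6, R7, R8, R9}.
Not covered: R2 — 1 nutrient.

1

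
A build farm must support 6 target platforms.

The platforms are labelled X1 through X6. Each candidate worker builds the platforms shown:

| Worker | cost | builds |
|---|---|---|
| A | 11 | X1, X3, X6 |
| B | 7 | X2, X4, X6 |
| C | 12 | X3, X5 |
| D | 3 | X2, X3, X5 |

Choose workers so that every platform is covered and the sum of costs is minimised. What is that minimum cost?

21

A, B, D together cover every platform (A ∪ B ∪ D = {X1, X2, X3, X4, X5, X6}); total cost 11 + 7 + 3 = 21.
No covering selection has total cost below 21.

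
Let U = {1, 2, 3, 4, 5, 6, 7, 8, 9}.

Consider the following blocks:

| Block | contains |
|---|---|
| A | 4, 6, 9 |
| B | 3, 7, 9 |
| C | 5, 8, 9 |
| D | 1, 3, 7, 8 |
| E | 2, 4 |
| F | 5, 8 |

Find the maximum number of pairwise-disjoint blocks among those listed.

3

B, E, F are pairwise disjoint (B={3,7,9}; E={2,4}; F={5,8}).
Every remaining block overlaps one of these, and no 4 of the listed blocks are pairwise disjoint, so 3 is the maximum.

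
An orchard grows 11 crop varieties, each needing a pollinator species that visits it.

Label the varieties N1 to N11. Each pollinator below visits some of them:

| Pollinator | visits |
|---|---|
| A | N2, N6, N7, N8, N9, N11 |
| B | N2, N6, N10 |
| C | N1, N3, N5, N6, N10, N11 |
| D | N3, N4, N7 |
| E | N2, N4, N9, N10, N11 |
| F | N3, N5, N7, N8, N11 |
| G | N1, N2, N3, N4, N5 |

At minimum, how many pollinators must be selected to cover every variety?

3

C and E and F together: C ∪ E ∪ F = {N1, N2, N3, N4, N5, N6, N7, N8, N9, N10, N11} — every variety is covered.
No 2 of the 7 pollinators cover everything (all 21 combinations miss at least one variety), so 3 is optimal.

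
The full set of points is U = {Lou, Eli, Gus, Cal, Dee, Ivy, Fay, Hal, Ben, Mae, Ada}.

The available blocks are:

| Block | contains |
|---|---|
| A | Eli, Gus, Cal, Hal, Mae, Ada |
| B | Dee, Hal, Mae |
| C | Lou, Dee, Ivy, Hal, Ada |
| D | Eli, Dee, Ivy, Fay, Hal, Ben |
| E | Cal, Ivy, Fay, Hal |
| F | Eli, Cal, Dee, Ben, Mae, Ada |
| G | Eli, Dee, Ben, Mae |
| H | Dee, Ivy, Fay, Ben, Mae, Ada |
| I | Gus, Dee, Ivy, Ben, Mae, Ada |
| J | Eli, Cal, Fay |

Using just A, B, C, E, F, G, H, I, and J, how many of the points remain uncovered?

Union of A, B, C, E, F, G, H, I, J = {Lou, Eli, Gus, Cal, Dee, Ivy, Fay, Hal, Ben, Mae, Ada} — that's every point, so 0 are uncovered.

0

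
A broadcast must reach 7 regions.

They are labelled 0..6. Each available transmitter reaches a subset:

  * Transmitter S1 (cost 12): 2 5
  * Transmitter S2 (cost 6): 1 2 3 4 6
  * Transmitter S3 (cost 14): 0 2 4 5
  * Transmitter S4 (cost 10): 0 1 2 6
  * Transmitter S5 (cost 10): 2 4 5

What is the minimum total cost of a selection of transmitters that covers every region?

20

S2, S3 together cover every region (S2 ∪ S3 = {0, 1, 2, 3, 4, 5, 6}); total cost 6 + 14 = 20.
No covering selection has total cost below 20.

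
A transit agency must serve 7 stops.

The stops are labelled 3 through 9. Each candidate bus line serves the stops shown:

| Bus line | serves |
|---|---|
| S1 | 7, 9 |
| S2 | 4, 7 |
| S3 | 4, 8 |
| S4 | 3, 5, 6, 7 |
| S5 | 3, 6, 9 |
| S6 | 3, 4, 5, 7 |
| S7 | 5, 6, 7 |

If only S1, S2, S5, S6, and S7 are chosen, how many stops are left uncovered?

Union of S1, S2, S5, S6, S7 = {3, 4, 5, 6, 7, 9}.
Not covered: 8 — 1 stop.

1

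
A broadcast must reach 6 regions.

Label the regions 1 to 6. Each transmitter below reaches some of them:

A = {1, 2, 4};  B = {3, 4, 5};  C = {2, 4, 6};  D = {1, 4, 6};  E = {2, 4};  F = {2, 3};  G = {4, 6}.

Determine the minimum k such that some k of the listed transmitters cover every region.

A and B and C together: A ∪ B ∪ C = {1, 2, 3, 4, 5, 6} — every region is covered.
Only B contains 5, so B is forced; the remaining 3 regions need at least 2 more transmitters (each remaining transmitter adds at most 2) — so at least 3 transmitters are needed, and 3 is optimal.

3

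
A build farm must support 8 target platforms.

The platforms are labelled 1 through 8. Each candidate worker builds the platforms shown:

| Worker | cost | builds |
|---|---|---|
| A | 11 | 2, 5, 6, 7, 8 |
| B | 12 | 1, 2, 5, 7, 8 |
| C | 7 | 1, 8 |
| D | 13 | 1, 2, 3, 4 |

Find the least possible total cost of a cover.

A, D together cover every platform (A ∪ D = {1, 2, 3, 4, 5, 6, 7, 8}); total cost 11 + 13 = 24.
No covering selection has total cost below 24.

24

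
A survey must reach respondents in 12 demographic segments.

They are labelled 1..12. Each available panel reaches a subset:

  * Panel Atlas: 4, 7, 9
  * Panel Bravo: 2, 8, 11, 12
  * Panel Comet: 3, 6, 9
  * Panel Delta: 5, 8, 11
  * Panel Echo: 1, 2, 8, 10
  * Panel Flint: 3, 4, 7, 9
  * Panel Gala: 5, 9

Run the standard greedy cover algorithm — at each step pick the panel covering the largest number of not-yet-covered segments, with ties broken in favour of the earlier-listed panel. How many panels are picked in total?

5

Greedy: pick Bravo (covers 4 new) → pick Flint (covers 4 new) → pick Echo (covers 2 new) → pick Comet (covers 1 new) → pick Delta (covers 1 new). Total picks: 5.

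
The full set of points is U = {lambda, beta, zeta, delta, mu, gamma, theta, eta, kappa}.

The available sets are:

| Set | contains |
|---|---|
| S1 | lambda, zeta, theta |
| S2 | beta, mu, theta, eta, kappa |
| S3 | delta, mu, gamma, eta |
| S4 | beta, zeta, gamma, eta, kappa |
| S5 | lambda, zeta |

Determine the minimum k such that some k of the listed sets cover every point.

S2, S3, and S5 cover everything between them: the union {lambda, beta, zeta, delta, mu, gamma, theta, eta, kappa} is all of U.
Only S3 contains delta, so S3 is forced; the remaining 5 points need at least 2 more sets (each remaining set adds at most 3) — so at least 3 sets are needed, and 3 is optimal.

3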